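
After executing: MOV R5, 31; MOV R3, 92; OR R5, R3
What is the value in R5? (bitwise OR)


Register state trace:
  MOV R5, 31  → R5 = 31 (0b00011111)
  MOV R3, 92  → R3 = 92 (0b01011100)
  OR R5, R3   → R5 = 31 OR 92 = 95 (0b01011111)
Final: R5 = 95

95


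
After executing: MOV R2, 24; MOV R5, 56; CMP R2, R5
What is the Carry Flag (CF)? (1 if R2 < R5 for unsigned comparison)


Register state trace:
  MOV R2, 24  → R2 = 24
  MOV R5, 56  → R5 = 56
  CMP R2, R5  → unsigned 24 - 56: borrow occurs
  24 < 56, so CF = 1
CF = 1

1


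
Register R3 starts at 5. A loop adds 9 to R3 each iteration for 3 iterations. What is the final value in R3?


Starting value: R3 = 5
  Iter 1: R3 = 5 + 9 = 14
  Iter 2: R3 = 14 + 9 = 23
  Iter 3: R3 = 23 + 9 = 32
Final: R3 = 32

32


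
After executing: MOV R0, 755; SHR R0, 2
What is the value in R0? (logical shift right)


Register state trace:
  MOV R0, 755  → R0 = 755
  SHR R0, 2  → R0 = 755 >> 2 = 755 // 2^2 = 188
Final: R0 = 188

188


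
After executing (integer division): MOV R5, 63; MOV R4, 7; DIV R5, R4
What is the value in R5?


Register state trace:
  MOV R5, 63  → R5 = 63
  MOV R4, 7  → R4 = 7
  DIV R5, R4  → R5 = 63 // 7 = 9
Final: R5 = 9

9


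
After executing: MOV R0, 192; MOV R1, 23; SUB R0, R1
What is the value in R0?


Register state trace:
  MOV R0, 192  → R0 = 192
  MOV R1, 23  → R1 = 23
  SUB R0, R1  → R0 = 192 - 23 = 169
Final: R0 = 169

169


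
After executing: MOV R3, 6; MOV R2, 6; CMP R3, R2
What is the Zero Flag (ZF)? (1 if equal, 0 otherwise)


Register state trace:
  MOV R3, 6  → R3 = 6
  MOV R2, 6  → R2 = 6
  CMP R3, R2  → computes 6 - 6 = 0
  Result is zero, so values are equal
ZF = 1

1


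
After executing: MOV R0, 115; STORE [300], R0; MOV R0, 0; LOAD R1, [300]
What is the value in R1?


Register and memory trace:
  MOV R0, 115  → R0 = 115
  STORE [300], R0  → mem[300] = 115
  MOV R0, 0  → R0 = 0
  LOAD R1, [300]  → R1 = mem[300] = 115
Final: R1 = 115

115


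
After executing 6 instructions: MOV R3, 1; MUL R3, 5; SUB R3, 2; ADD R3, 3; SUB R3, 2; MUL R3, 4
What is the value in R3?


Register state trace:
  MOV R3, 1  → R3 = 1
  MUL R3, 5  → R3 = 1 * 5 = 5
  SUB R3, 2  → R3 = 5 - 2 = 3
  ADD R3, 3  → R3 = 3 + 3 = 6
  SUB R3, 2  → R3 = 6 - 2 = 4
  MUL R3, 4  → R3 = 4 * 4 = 16
Final: R3 = 16

16


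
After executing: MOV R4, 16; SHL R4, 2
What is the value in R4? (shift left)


Register state trace:
  MOV R4, 16  → R4 = 16
  SHL R4, 2  → R4 = 16 << 2 = 16 * 2^2 = 64
Final: R4 = 64

64


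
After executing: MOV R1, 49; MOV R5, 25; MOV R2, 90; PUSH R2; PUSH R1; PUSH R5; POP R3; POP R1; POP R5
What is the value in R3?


Stack trace (top is rightmost):
  MOV R1, 49  → R1 = 49
  MOV R5, 25  → R5 = 25
  MOV R2, 90  → R2 = 90
  PUSH R2  → stack: [90]
  PUSH R1  → stack: [90, 49]
  PUSH R5  → stack: [90, 49, 25]
  POP R3  → R3 = 25, stack: [90, 49]
  POP R1  → R1 = 49, stack: [90]
  POP R5  → R5 = 90, stack: []
Final: R3 = 25

25


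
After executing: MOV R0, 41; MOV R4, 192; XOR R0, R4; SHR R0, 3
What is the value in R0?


Register state trace:
  MOV R0, 41  → R0 = 41 (0b00101001)
  MOV R4, 192  → R4 = 192 (0b11000000)
  XOR R0, R4  → R0 = 41 XOR 192 = 233 (0b11101001)
  SHR R0, 3  → R0 = 233 >> 3 = 29
Final: R0 = 29

29


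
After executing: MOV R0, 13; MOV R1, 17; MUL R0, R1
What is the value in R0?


Register state trace:
  MOV R0, 13  → R0 = 13
  MOV R1, 17  → R1 = 17
  MUL R0, R1  → R0 = 13 * 17 = 221
Final: R0 = 221

221


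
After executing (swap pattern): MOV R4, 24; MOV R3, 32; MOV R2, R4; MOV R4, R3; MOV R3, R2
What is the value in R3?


Register state trace (swap pattern):
  MOV R4, 24  → R4 = 24
  MOV R3, 32  → R3 = 32
  MOV R2, R4  → R2 = 24  (save R4)
  MOV R4, R3  → R4 = 32  (R4 gets R3's value)
  MOV R3, R2  → R3 = 24  (R3 gets saved value)
Final: R3 = 24

24


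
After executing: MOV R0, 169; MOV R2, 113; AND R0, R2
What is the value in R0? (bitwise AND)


Register state trace:
  MOV R0, 169  → R0 = 169 (0b10101001)
  MOV R2, 113  → R2 = 113 (0b01110001)
  AND R0, R2  → R0 = 169 AND 113 = 33 (0b00100001)
Final: R0 = 33

33


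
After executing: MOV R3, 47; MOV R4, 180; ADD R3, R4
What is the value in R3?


Register state trace:
  MOV R3, 47  → R3 = 47
  MOV R4, 180  → R4 = 180
  ADD R3, R4  → R3 = 47 + 180 = 227
Final: R3 = 227

227


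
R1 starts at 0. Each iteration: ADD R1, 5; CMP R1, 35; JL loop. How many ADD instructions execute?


Loop trace (R1 starts at 0, target 35, step 5):
  ADD #1: R1 = 0 + 5 = 5  → 5 < 35, loop
  ADD #2: R1 = 5 + 5 = 10  → 10 < 35, loop
  ADD #3: R1 = 10 + 5 = 15  → 15 < 35, loop
  ADD #4: R1 = 15 + 5 = 20  → 20 < 35, loop
  ADD #5: R1 = 20 + 5 = 25  → 25 < 35, loop
  ADD #6: R1 = 25 + 5 = 30  → 30 < 35, loop
  ADD #7: R1 = 30 + 5 = 35  → 35 >= 35, exit
Total ADD instructions: 7

7


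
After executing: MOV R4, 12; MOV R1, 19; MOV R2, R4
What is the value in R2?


Register state trace:
  MOV R4, 12  → R4 = 12
  MOV R1, 19  → R1 = 19
  MOV R2, R4  → R2 = 12
Final: R2 = 12

12


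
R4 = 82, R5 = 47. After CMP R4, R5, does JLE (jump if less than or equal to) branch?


Trace:
  R4 = 82, R5 = 47
  CMP R4, R5  → compares 82 vs 47
  JLE checks: is 82 less than or equal to 47?
  82 > 47, so condition is false
Branch taken: No

No


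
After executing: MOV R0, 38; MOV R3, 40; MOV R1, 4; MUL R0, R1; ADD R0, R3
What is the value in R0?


Register state trace:
  MOV R0, 38  → R0 = 38
  MOV R3, 40  → R3 = 40
  MOV R1, 4  → R1 = 4
  MUL R0, R1  → R0 = 38 * 4 = 152
  ADD R0, R3  → R0 = 152 + 40 = 192
Final: R0 = 192

192


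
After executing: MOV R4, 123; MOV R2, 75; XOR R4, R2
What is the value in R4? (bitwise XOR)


Register state trace:
  MOV R4, 123  → R4 = 123 (0b01111011)
  MOV R2, 75  → R2 = 75 (0b01001011)
  XOR R4, R2  → R4 = 123 XOR 75 = 48 (0b00110000)
Final: R4 = 48

48


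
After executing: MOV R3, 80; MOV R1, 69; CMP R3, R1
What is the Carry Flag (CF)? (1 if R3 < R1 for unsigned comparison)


Register state trace:
  MOV R3, 80  → R3 = 80
  MOV R1, 69  → R1 = 69
  CMP R3, R1  → unsigned 80 - 69: no borrow
  80 >= 69, so CF = 0
CF = 0

0


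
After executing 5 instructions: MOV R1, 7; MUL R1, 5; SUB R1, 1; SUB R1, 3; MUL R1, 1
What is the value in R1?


Register state trace:
  MOV R1, 7  → R1 = 7
  MUL R1, 5  → R1 = 7 * 5 = 35
  SUB R1, 1  → R1 = 35 - 1 = 34
  SUB R1, 3  → R1 = 34 - 3 = 31
  MUL R1, 1  → R1 = 31 * 1 = 31
Final: R1 = 31

31


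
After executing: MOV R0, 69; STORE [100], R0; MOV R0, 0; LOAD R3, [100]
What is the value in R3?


Register and memory trace:
  MOV R0, 69  → R0 = 69
  STORE [100], R0  → mem[100] = 69
  MOV R0, 0  → R0 = 0
  LOAD R3, [100]  → R3 = mem[100] = 69
Final: R3 = 69

69


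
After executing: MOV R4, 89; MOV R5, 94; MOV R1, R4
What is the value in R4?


Register state trace:
  MOV R4, 89  → R4 = 89
  MOV R5, 94  → R5 = 94
  MOV R1, R4  → R1 = 89
Final: R4 = 89

89


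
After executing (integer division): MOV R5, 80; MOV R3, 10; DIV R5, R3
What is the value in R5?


Register state trace:
  MOV R5, 80  → R5 = 80
  MOV R3, 10  → R3 = 10
  DIV R5, R3  → R5 = 80 // 10 = 8
Final: R5 = 8

8


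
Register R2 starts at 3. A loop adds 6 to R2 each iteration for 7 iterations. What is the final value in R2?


Starting value: R2 = 3
  Iter 1: R2 = 3 + 6 = 9
  Iter 2: R2 = 9 + 6 = 15
  Iter 3: R2 = 15 + 6 = 21
  Iter 4: R2 = 21 + 6 = 27
  Iter 5: R2 = 27 + 6 = 33
  Iter 6: R2 = 33 + 6 = 39
  Iter 7: R2 = 39 + 6 = 45
Final: R2 = 45

45


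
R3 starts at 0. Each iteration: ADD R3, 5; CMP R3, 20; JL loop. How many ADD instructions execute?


Loop trace (R3 starts at 0, target 20, step 5):
  ADD #1: R3 = 0 + 5 = 5  → 5 < 20, loop
  ADD #2: R3 = 5 + 5 = 10  → 10 < 20, loop
  ADD #3: R3 = 10 + 5 = 15  → 15 < 20, loop
  ADD #4: R3 = 15 + 5 = 20  → 20 >= 20, exit
Total ADD instructions: 4

4


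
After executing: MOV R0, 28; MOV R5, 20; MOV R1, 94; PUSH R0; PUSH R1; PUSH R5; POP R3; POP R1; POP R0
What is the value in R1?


Stack trace (top is rightmost):
  MOV R0, 28  → R0 = 28
  MOV R5, 20  → R5 = 20
  MOV R1, 94  → R1 = 94
  PUSH R0  → stack: [28]
  PUSH R1  → stack: [28, 94]
  PUSH R5  → stack: [28, 94, 20]
  POP R3  → R3 = 20, stack: [28, 94]
  POP R1  → R1 = 94, stack: [28]
  POP R0  → R0 = 28, stack: []
Final: R1 = 94

94


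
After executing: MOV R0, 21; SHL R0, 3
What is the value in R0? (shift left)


Register state trace:
  MOV R0, 21  → R0 = 21
  SHL R0, 3  → R0 = 21 << 3 = 21 * 2^3 = 168
Final: R0 = 168

168


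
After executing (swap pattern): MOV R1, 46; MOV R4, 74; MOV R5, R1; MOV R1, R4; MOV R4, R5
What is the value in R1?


Register state trace (swap pattern):
  MOV R1, 46  → R1 = 46
  MOV R4, 74  → R4 = 74
  MOV R5, R1  → R5 = 46  (save R1)
  MOV R1, R4  → R1 = 74  (R1 gets R4's value)
  MOV R4, R5  → R4 = 46  (R4 gets saved value)
Final: R1 = 74

74


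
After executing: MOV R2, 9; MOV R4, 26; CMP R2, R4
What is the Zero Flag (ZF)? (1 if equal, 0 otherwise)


Register state trace:
  MOV R2, 9  → R2 = 9
  MOV R4, 26  → R4 = 26
  CMP R2, R4  → computes 9 - 26 = -17
  Result is nonzero, so values are not equal
ZF = 0

0


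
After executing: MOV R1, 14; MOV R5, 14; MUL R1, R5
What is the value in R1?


Register state trace:
  MOV R1, 14  → R1 = 14
  MOV R5, 14  → R5 = 14
  MUL R1, R5  → R1 = 14 * 14 = 196
Final: R1 = 196

196


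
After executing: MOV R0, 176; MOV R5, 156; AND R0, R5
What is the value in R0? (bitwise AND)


Register state trace:
  MOV R0, 176  → R0 = 176 (0b10110000)
  MOV R5, 156  → R5 = 156 (0b10011100)
  AND R0, R5  → R0 = 176 AND 156 = 144 (0b10010000)
Final: R0 = 144

144


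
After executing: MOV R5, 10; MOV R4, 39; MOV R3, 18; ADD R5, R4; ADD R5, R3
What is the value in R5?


Register state trace:
  MOV R5, 10  → R5 = 10
  MOV R4, 39  → R4 = 39
  MOV R3, 18  → R3 = 18
  ADD R5, R4  → R5 = 10 + 39 = 49
  ADD R5, R3  → R5 = 49 + 18 = 67
Final: R5 = 67

67


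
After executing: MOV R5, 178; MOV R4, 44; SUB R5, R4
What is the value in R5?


Register state trace:
  MOV R5, 178  → R5 = 178
  MOV R4, 44  → R4 = 44
  SUB R5, R4  → R5 = 178 - 44 = 134
Final: R5 = 134

134


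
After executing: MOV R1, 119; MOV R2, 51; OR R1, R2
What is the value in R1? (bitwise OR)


Register state trace:
  MOV R1, 119  → R1 = 119 (0b01110111)
  MOV R2, 51  → R2 = 51 (0b00110011)
  OR R1, R2   → R1 = 119 OR 51 = 119 (0b01110111)
Final: R1 = 119

119


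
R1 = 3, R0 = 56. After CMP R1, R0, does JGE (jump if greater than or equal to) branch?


Trace:
  R1 = 3, R0 = 56
  CMP R1, R0  → compares 3 vs 56
  JGE checks: is 3 greater than or equal to 56?
  3 < 56, so condition is false
Branch taken: No

No


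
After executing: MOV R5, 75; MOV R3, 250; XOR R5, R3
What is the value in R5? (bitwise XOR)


Register state trace:
  MOV R5, 75  → R5 = 75 (0b01001011)
  MOV R3, 250  → R3 = 250 (0b11111010)
  XOR R5, R3  → R5 = 75 XOR 250 = 177 (0b10110001)
Final: R5 = 177

177


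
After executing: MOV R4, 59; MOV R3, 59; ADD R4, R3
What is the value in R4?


Register state trace:
  MOV R4, 59  → R4 = 59
  MOV R3, 59  → R3 = 59
  ADD R4, R3  → R4 = 59 + 59 = 118
Final: R4 = 118

118


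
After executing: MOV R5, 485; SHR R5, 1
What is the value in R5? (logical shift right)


Register state trace:
  MOV R5, 485  → R5 = 485
  SHR R5, 1  → R5 = 485 >> 1 = 485 // 2^1 = 242
Final: R5 = 242

242


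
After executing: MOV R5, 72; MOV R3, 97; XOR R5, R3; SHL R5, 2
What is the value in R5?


Register state trace:
  MOV R5, 72  → R5 = 72 (0b01001000)
  MOV R3, 97  → R3 = 97 (0b01100001)
  XOR R5, R3  → R5 = 72 XOR 97 = 41 (0b00101001)
  SHL R5, 2  → R5 = 41 << 2 = 164
Final: R5 = 164

164


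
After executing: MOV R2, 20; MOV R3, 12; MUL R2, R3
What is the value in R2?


Register state trace:
  MOV R2, 20  → R2 = 20
  MOV R3, 12  → R3 = 12
  MUL R2, R3  → R2 = 20 * 12 = 240
Final: R2 = 240

240


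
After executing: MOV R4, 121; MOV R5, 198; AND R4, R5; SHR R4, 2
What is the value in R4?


Register state trace:
  MOV R4, 121  → R4 = 121 (0b01111001)
  MOV R5, 198  → R5 = 198 (0b11000110)
  AND R4, R5  → R4 = 121 AND 198 = 64 (0b01000000)
  SHR R4, 2  → R4 = 64 >> 2 = 16
Final: R4 = 16

16


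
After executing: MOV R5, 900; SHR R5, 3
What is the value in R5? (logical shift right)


Register state trace:
  MOV R5, 900  → R5 = 900
  SHR R5, 3  → R5 = 900 >> 3 = 900 // 2^3 = 112
Final: R5 = 112

112


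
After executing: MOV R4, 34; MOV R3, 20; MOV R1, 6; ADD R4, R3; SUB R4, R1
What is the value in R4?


Register state trace:
  MOV R4, 34  → R4 = 34
  MOV R3, 20  → R3 = 20
  MOV R1, 6  → R1 = 6
  ADD R4, R3  → R4 = 34 + 20 = 54
  SUB R4, R1  → R4 = 54 - 6 = 48
Final: R4 = 48

48


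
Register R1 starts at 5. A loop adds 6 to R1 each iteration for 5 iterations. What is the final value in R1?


Starting value: R1 = 5
  Iter 1: R1 = 5 + 6 = 11
  Iter 2: R1 = 11 + 6 = 17
  Iter 3: R1 = 17 + 6 = 23
  Iter 4: R1 = 23 + 6 = 29
  Iter 5: R1 = 29 + 6 = 35
Final: R1 = 35

35


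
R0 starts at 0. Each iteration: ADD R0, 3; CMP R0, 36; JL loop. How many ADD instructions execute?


Loop trace (R0 starts at 0, target 36, step 3):
  ADD #1: R0 = 0 + 3 = 3  → 3 < 36, loop
  ADD #2: R0 = 3 + 3 = 6  → 6 < 36, loop
  ADD #3: R0 = 6 + 3 = 9  → 9 < 36, loop
  ADD #4: R0 = 9 + 3 = 12  → 12 < 36, loop
  ADD #5: R0 = 12 + 3 = 15  → 15 < 36, loop
  ADD #6: R0 = 15 + 3 = 18  → 18 < 36, loop
  ADD #7: R0 = 18 + 3 = 21  → 21 < 36, loop
  ADD #8: R0 = 21 + 3 = 24  → 24 < 36, loop
  ADD #9: R0 = 24 + 3 = 27  → 27 < 36, loop
  ADD #10: R0 = 27 + 3 = 30  → 30 < 36, loop
  ADD #11: R0 = 30 + 3 = 33  → 33 < 36, loop
  ADD #12: R0 = 33 + 3 = 36  → 36 >= 36, exit
Total ADD instructions: 12

12


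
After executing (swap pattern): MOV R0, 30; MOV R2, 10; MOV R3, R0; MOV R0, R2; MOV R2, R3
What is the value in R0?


Register state trace (swap pattern):
  MOV R0, 30  → R0 = 30
  MOV R2, 10  → R2 = 10
  MOV R3, R0  → R3 = 30  (save R0)
  MOV R0, R2  → R0 = 10  (R0 gets R2's value)
  MOV R2, R3  → R2 = 30  (R2 gets saved value)
Final: R0 = 10

10


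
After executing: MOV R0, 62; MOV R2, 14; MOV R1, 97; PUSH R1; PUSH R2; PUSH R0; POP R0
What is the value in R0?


Stack trace (top is rightmost):
  MOV R0, 62  → R0 = 62
  MOV R2, 14  → R2 = 14
  MOV R1, 97  → R1 = 97
  PUSH R1  → stack: [97]
  PUSH R2  → stack: [97, 14]
  PUSH R0  → stack: [97, 14, 62]
  POP R0  → R0 = 62, stack: [97, 14]
Final: R0 = 62

62


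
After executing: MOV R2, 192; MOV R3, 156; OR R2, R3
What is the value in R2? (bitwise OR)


Register state trace:
  MOV R2, 192  → R2 = 192 (0b11000000)
  MOV R3, 156  → R3 = 156 (0b10011100)
  OR R2, R3   → R2 = 192 OR 156 = 220 (0b11011100)
Final: R2 = 220

220


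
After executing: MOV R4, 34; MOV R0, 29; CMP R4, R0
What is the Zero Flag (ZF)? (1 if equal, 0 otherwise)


Register state trace:
  MOV R4, 34  → R4 = 34
  MOV R0, 29  → R0 = 29
  CMP R4, R0  → computes 34 - 29 = 5
  Result is nonzero, so values are not equal
ZF = 0

0


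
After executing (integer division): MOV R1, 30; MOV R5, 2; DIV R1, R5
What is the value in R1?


Register state trace:
  MOV R1, 30  → R1 = 30
  MOV R5, 2  → R5 = 2
  DIV R1, R5  → R1 = 30 // 2 = 15
Final: R1 = 15

15


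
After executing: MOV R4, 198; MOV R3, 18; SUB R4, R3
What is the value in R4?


Register state trace:
  MOV R4, 198  → R4 = 198
  MOV R3, 18  → R3 = 18
  SUB R4, R3  → R4 = 198 - 18 = 180
Final: R4 = 180

180


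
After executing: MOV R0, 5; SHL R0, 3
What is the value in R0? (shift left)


Register state trace:
  MOV R0, 5  → R0 = 5
  SHL R0, 3  → R0 = 5 << 3 = 5 * 2^3 = 40
Final: R0 = 40

40


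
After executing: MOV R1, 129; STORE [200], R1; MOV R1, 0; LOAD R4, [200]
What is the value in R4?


Register and memory trace:
  MOV R1, 129  → R1 = 129
  STORE [200], R1  → mem[200] = 129
  MOV R1, 0  → R1 = 0
  LOAD R4, [200]  → R4 = mem[200] = 129
Final: R4 = 129

129


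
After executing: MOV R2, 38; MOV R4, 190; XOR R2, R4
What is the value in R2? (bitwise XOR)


Register state trace:
  MOV R2, 38  → R2 = 38 (0b00100110)
  MOV R4, 190  → R4 = 190 (0b10111110)
  XOR R2, R4  → R2 = 38 XOR 190 = 152 (0b10011000)
Final: R2 = 152

152


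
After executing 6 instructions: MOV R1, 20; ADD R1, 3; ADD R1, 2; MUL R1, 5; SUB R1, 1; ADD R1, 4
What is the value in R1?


Register state trace:
  MOV R1, 20  → R1 = 20
  ADD R1, 3  → R1 = 20 + 3 = 23
  ADD R1, 2  → R1 = 23 + 2 = 25
  MUL R1, 5  → R1 = 25 * 5 = 125
  SUB R1, 1  → R1 = 125 - 1 = 124
  ADD R1, 4  → R1 = 124 + 4 = 128
Final: R1 = 128

128


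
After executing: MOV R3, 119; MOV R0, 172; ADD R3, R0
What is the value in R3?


Register state trace:
  MOV R3, 119  → R3 = 119
  MOV R0, 172  → R0 = 172
  ADD R3, R0  → R3 = 119 + 172 = 291
Final: R3 = 291

291


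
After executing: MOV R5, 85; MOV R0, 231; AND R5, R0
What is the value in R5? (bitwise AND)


Register state trace:
  MOV R5, 85  → R5 = 85 (0b01010101)
  MOV R0, 231  → R0 = 231 (0b11100111)
  AND R5, R0  → R5 = 85 AND 231 = 69 (0b01000101)
Final: R5 = 69

69


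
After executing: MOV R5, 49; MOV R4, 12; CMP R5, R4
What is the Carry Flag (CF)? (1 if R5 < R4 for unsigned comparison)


Register state trace:
  MOV R5, 49  → R5 = 49
  MOV R4, 12  → R4 = 12
  CMP R5, R4  → unsigned 49 - 12: no borrow
  49 >= 12, so CF = 0
CF = 0

0


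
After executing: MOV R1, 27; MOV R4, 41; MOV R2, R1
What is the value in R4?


Register state trace:
  MOV R1, 27  → R1 = 27
  MOV R4, 41  → R4 = 41
  MOV R2, R1  → R2 = 27
Final: R4 = 41

41


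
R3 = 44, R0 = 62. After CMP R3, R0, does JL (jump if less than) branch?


Trace:
  R3 = 44, R0 = 62
  CMP R3, R0  → compares 44 vs 62
  JL checks: is 44 less than 62?
  44 < 62, so condition is true
Branch taken: Yes

Yes


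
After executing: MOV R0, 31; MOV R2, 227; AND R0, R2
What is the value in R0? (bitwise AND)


Register state trace:
  MOV R0, 31  → R0 = 31 (0b00011111)
  MOV R2, 227  → R2 = 227 (0b11100011)
  AND R0, R2  → R0 = 31 AND 227 = 3 (0b00000011)
Final: R0 = 3

3


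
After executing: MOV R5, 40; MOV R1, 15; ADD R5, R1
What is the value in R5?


Register state trace:
  MOV R5, 40  → R5 = 40
  MOV R1, 15  → R1 = 15
  ADD R5, R1  → R5 = 40 + 15 = 55
Final: R5 = 55

55


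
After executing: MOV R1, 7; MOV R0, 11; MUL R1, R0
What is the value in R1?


Register state trace:
  MOV R1, 7  → R1 = 7
  MOV R0, 11  → R0 = 11
  MUL R1, R0  → R1 = 7 * 11 = 77
Final: R1 = 77

77


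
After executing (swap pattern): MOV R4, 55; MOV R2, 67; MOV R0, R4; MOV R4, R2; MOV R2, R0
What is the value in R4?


Register state trace (swap pattern):
  MOV R4, 55  → R4 = 55
  MOV R2, 67  → R2 = 67
  MOV R0, R4  → R0 = 55  (save R4)
  MOV R4, R2  → R4 = 67  (R4 gets R2's value)
  MOV R2, R0  → R2 = 55  (R2 gets saved value)
Final: R4 = 67

67


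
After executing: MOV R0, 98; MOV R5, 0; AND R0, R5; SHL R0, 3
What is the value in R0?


Register state trace:
  MOV R0, 98  → R0 = 98 (0b01100010)
  MOV R5, 0  → R5 = 0 (0b00000000)
  AND R0, R5  → R0 = 98 AND 0 = 0 (0b00000000)
  SHL R0, 3  → R0 = 0 << 3 = 0
Final: R0 = 0

0


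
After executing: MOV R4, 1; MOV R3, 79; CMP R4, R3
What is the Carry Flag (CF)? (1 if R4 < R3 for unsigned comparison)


Register state trace:
  MOV R4, 1  → R4 = 1
  MOV R3, 79  → R3 = 79
  CMP R4, R3  → unsigned 1 - 79: borrow occurs
  1 < 79, so CF = 1
CF = 1

1


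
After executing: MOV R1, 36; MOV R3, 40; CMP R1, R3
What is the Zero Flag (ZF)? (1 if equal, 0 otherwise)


Register state trace:
  MOV R1, 36  → R1 = 36
  MOV R3, 40  → R3 = 40
  CMP R1, R3  → computes 36 - 40 = -4
  Result is nonzero, so values are not equal
ZF = 0

0


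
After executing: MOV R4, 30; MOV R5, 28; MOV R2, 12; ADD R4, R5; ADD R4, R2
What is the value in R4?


Register state trace:
  MOV R4, 30  → R4 = 30
  MOV R5, 28  → R5 = 28
  MOV R2, 12  → R2 = 12
  ADD R4, R5  → R4 = 30 + 28 = 58
  ADD R4, R2  → R4 = 58 + 12 = 70
Final: R4 = 70

70


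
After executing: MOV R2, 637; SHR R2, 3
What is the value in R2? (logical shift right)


Register state trace:
  MOV R2, 637  → R2 = 637
  SHR R2, 3  → R2 = 637 >> 3 = 637 // 2^3 = 79
Final: R2 = 79

79


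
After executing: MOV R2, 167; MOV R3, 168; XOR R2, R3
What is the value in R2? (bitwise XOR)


Register state trace:
  MOV R2, 167  → R2 = 167 (0b10100111)
  MOV R3, 168  → R3 = 168 (0b10101000)
  XOR R2, R3  → R2 = 167 XOR 168 = 15 (0b00001111)
Final: R2 = 15

15


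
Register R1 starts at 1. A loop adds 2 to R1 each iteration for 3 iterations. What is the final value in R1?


Starting value: R1 = 1
  Iter 1: R1 = 1 + 2 = 3
  Iter 2: R1 = 3 + 2 = 5
  Iter 3: R1 = 5 + 2 = 7
Final: R1 = 7

7


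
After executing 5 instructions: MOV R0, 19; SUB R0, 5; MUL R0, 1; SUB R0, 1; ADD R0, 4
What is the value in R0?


Register state trace:
  MOV R0, 19  → R0 = 19
  SUB R0, 5  → R0 = 19 - 5 = 14
  MUL R0, 1  → R0 = 14 * 1 = 14
  SUB R0, 1  → R0 = 14 - 1 = 13
  ADD R0, 4  → R0 = 13 + 4 = 17
Final: R0 = 17

17


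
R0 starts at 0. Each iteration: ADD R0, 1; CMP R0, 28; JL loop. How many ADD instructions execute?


Loop trace (R0 starts at 0, target 28, step 1):
  ADD #1: R0 = 0 + 1 = 1  → 1 < 28, loop
  ADD #2: R0 = 1 + 1 = 2  → 2 < 28, loop
  ADD #3: R0 = 2 + 1 = 3  → 3 < 28, loop
  ADD #4: R0 = 3 + 1 = 4  → 4 < 28, loop
  ADD #5: R0 = 4 + 1 = 5  → 5 < 28, loop
  ADD #6: R0 = 5 + 1 = 6  → 6 < 28, loop
  ADD #7: R0 = 6 + 1 = 7  → 7 < 28, loop
  ADD #8: R0 = 7 + 1 = 8  → 8 < 28, loop
  ADD #9: R0 = 8 + 1 = 9  → 9 < 28, loop
  ADD #10: R0 = 9 + 1 = 10  → 10 < 28, loop
  ADD #11: R0 = 10 + 1 = 11  → 11 < 28, loop
  ADD #12: R0 = 11 + 1 = 12  → 12 < 28, loop
  ADD #13: R0 = 12 + 1 = 13  → 13 < 28, loop
  ADD #14: R0 = 13 + 1 = 14  → 14 < 28, loop
  ADD #15: R0 = 14 + 1 = 15  → 15 < 28, loop
  ADD #16: R0 = 15 + 1 = 16  → 16 < 28, loop
  ADD #17: R0 = 16 + 1 = 17  → 17 < 28, loop
  ADD #18: R0 = 17 + 1 = 18  → 18 < 28, loop
  ADD #19: R0 = 18 + 1 = 19  → 19 < 28, loop
  ADD #20: R0 = 19 + 1 = 20  → 20 < 28, loop
  ADD #21: R0 = 20 + 1 = 21  → 21 < 28, loop
  ADD #22: R0 = 21 + 1 = 22  → 22 < 28, loop
  ADD #23: R0 = 22 + 1 = 23  → 23 < 28, loop
  ADD #24: R0 = 23 + 1 = 24  → 24 < 28, loop
  ADD #25: R0 = 24 + 1 = 25  → 25 < 28, loop
  ADD #26: R0 = 25 + 1 = 26  → 26 < 28, loop
  ADD #27: R0 = 26 + 1 = 27  → 27 < 28, loop
  ADD #28: R0 = 27 + 1 = 28  → 28 >= 28, exit
Total ADD instructions: 28

28


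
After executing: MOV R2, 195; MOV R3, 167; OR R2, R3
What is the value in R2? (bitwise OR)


Register state trace:
  MOV R2, 195  → R2 = 195 (0b11000011)
  MOV R3, 167  → R3 = 167 (0b10100111)
  OR R2, R3   → R2 = 195 OR 167 = 231 (0b11100111)
Final: R2 = 231

231


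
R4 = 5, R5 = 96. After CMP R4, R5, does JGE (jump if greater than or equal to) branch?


Trace:
  R4 = 5, R5 = 96
  CMP R4, R5  → compares 5 vs 96
  JGE checks: is 5 greater than or equal to 96?
  5 < 96, so condition is false
Branch taken: No

No


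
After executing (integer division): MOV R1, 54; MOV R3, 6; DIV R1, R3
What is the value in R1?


Register state trace:
  MOV R1, 54  → R1 = 54
  MOV R3, 6  → R3 = 6
  DIV R1, R3  → R1 = 54 // 6 = 9
Final: R1 = 9

9


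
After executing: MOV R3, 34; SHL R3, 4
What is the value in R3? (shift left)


Register state trace:
  MOV R3, 34  → R3 = 34
  SHL R3, 4  → R3 = 34 << 4 = 34 * 2^4 = 544
Final: R3 = 544

544


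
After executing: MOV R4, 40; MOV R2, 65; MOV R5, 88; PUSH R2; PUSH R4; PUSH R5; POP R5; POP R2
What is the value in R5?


Stack trace (top is rightmost):
  MOV R4, 40  → R4 = 40
  MOV R2, 65  → R2 = 65
  MOV R5, 88  → R5 = 88
  PUSH R2  → stack: [65]
  PUSH R4  → stack: [65, 40]
  PUSH R5  → stack: [65, 40, 88]
  POP R5  → R5 = 88, stack: [65, 40]
  POP R2  → R2 = 40, stack: [65]
Final: R5 = 88

88


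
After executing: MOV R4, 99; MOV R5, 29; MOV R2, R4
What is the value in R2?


Register state trace:
  MOV R4, 99  → R4 = 99
  MOV R5, 29  → R5 = 29
  MOV R2, R4  → R2 = 99
Final: R2 = 99

99


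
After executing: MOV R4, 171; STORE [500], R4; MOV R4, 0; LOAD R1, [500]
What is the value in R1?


Register and memory trace:
  MOV R4, 171  → R4 = 171
  STORE [500], R4  → mem[500] = 171
  MOV R4, 0  → R4 = 0
  LOAD R1, [500]  → R1 = mem[500] = 171
Final: R1 = 171

171


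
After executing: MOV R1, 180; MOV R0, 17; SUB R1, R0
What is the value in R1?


Register state trace:
  MOV R1, 180  → R1 = 180
  MOV R0, 17  → R0 = 17
  SUB R1, R0  → R1 = 180 - 17 = 163
Final: R1 = 163

163


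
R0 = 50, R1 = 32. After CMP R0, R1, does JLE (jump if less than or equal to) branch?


Trace:
  R0 = 50, R1 = 32
  CMP R0, R1  → compares 50 vs 32
  JLE checks: is 50 less than or equal to 32?
  50 > 32, so condition is false
Branch taken: No

No


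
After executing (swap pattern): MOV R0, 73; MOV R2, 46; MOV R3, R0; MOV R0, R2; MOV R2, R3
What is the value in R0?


Register state trace (swap pattern):
  MOV R0, 73  → R0 = 73
  MOV R2, 46  → R2 = 46
  MOV R3, R0  → R3 = 73  (save R0)
  MOV R0, R2  → R0 = 46  (R0 gets R2's value)
  MOV R2, R3  → R2 = 73  (R2 gets saved value)
Final: R0 = 46

46


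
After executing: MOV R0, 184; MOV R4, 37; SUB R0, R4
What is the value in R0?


Register state trace:
  MOV R0, 184  → R0 = 184
  MOV R4, 37  → R4 = 37
  SUB R0, R4  → R0 = 184 - 37 = 147
Final: R0 = 147

147


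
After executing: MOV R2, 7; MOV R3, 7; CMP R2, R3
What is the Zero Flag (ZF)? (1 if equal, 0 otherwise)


Register state trace:
  MOV R2, 7  → R2 = 7
  MOV R3, 7  → R3 = 7
  CMP R2, R3  → computes 7 - 7 = 0
  Result is zero, so values are equal
ZF = 1

1


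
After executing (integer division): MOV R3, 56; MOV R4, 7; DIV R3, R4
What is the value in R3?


Register state trace:
  MOV R3, 56  → R3 = 56
  MOV R4, 7  → R4 = 7
  DIV R3, R4  → R3 = 56 // 7 = 8
Final: R3 = 8

8


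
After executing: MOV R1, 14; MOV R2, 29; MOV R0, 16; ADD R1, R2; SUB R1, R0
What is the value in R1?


Register state trace:
  MOV R1, 14  → R1 = 14
  MOV R2, 29  → R2 = 29
  MOV R0, 16  → R0 = 16
  ADD R1, R2  → R1 = 14 + 29 = 43
  SUB R1, R0  → R1 = 43 - 16 = 27
Final: R1 = 27

27


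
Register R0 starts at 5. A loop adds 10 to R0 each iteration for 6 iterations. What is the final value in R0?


Starting value: R0 = 5
  Iter 1: R0 = 5 + 10 = 15
  Iter 2: R0 = 15 + 10 = 25
  Iter 3: R0 = 25 + 10 = 35
  Iter 4: R0 = 35 + 10 = 45
  Iter 5: R0 = 45 + 10 = 55
  Iter 6: R0 = 55 + 10 = 65
Final: R0 = 65

65


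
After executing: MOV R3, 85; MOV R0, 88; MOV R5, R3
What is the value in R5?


Register state trace:
  MOV R3, 85  → R3 = 85
  MOV R0, 88  → R0 = 88
  MOV R5, R3  → R5 = 85
Final: R5 = 85

85


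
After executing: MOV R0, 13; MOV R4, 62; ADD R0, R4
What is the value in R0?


Register state trace:
  MOV R0, 13  → R0 = 13
  MOV R4, 62  → R4 = 62
  ADD R0, R4  → R0 = 13 + 62 = 75
Final: R0 = 75

75


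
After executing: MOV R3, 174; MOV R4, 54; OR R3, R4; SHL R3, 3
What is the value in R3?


Register state trace:
  MOV R3, 174  → R3 = 174 (0b10101110)
  MOV R4, 54  → R4 = 54 (0b00110110)
  OR R3, R4  → R3 = 174 OR 54 = 190 (0b10111110)
  SHL R3, 3  → R3 = 190 << 3 = 1520
Final: R3 = 1520

1520


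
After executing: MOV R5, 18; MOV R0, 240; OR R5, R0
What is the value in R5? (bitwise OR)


Register state trace:
  MOV R5, 18  → R5 = 18 (0b00010010)
  MOV R0, 240  → R0 = 240 (0b11110000)
  OR R5, R0   → R5 = 18 OR 240 = 242 (0b11110010)
Final: R5 = 242

242


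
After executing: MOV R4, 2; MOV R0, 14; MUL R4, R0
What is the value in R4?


Register state trace:
  MOV R4, 2  → R4 = 2
  MOV R0, 14  → R0 = 14
  MUL R4, R0  → R4 = 2 * 14 = 28
Final: R4 = 28

28


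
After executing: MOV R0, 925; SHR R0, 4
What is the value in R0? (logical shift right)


Register state trace:
  MOV R0, 925  → R0 = 925
  SHR R0, 4  → R0 = 925 >> 4 = 925 // 2^4 = 57
Final: R0 = 57

57


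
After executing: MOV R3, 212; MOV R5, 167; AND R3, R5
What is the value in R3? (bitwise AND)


Register state trace:
  MOV R3, 212  → R3 = 212 (0b11010100)
  MOV R5, 167  → R5 = 167 (0b10100111)
  AND R3, R5  → R3 = 212 AND 167 = 132 (0b10000100)
Final: R3 = 132

132


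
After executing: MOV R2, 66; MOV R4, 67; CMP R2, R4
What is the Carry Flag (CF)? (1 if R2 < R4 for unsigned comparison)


Register state trace:
  MOV R2, 66  → R2 = 66
  MOV R4, 67  → R4 = 67
  CMP R2, R4  → unsigned 66 - 67: borrow occurs
  66 < 67, so CF = 1
CF = 1

1


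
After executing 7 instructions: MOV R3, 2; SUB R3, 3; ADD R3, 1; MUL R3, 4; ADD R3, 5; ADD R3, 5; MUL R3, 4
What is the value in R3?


Register state trace:
  MOV R3, 2  → R3 = 2
  SUB R3, 3  → R3 = 2 - 3 = -1
  ADD R3, 1  → R3 = -1 + 1 = 0
  MUL R3, 4  → R3 = 0 * 4 = 0
  ADD R3, 5  → R3 = 0 + 5 = 5
  ADD R3, 5  → R3 = 5 + 5 = 10
  MUL R3, 4  → R3 = 10 * 4 = 40
Final: R3 = 40

40


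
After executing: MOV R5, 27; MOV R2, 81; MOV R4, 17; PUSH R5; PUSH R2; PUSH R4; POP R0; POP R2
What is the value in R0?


Stack trace (top is rightmost):
  MOV R5, 27  → R5 = 27
  MOV R2, 81  → R2 = 81
  MOV R4, 17  → R4 = 17
  PUSH R5  → stack: [27]
  PUSH R2  → stack: [27, 81]
  PUSH R4  → stack: [27, 81, 17]
  POP R0  → R0 = 17, stack: [27, 81]
  POP R2  → R2 = 81, stack: [27]
Final: R0 = 17

17


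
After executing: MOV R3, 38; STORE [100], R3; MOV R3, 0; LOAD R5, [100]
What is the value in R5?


Register and memory trace:
  MOV R3, 38  → R3 = 38
  STORE [100], R3  → mem[100] = 38
  MOV R3, 0  → R3 = 0
  LOAD R5, [100]  → R5 = mem[100] = 38
Final: R5 = 38

38


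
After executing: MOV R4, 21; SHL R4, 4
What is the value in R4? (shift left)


Register state trace:
  MOV R4, 21  → R4 = 21
  SHL R4, 4  → R4 = 21 << 4 = 21 * 2^4 = 336
Final: R4 = 336

336


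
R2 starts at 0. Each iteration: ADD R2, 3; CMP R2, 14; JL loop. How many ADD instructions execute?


Loop trace (R2 starts at 0, target 14, step 3):
  ADD #1: R2 = 0 + 3 = 3  → 3 < 14, loop
  ADD #2: R2 = 3 + 3 = 6  → 6 < 14, loop
  ADD #3: R2 = 6 + 3 = 9  → 9 < 14, loop
  ADD #4: R2 = 9 + 3 = 12  → 12 < 14, loop
  ADD #5: R2 = 12 + 3 = 15  → 15 >= 14, exit
Total ADD instructions: 5

5


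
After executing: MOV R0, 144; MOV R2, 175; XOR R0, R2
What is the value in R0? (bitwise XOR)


Register state trace:
  MOV R0, 144  → R0 = 144 (0b10010000)
  MOV R2, 175  → R2 = 175 (0b10101111)
  XOR R0, R2  → R0 = 144 XOR 175 = 63 (0b00111111)
Final: R0 = 63

63


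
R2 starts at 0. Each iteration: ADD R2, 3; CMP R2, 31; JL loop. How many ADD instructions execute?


Loop trace (R2 starts at 0, target 31, step 3):
  ADD #1: R2 = 0 + 3 = 3  → 3 < 31, loop
  ADD #2: R2 = 3 + 3 = 6  → 6 < 31, loop
  ADD #3: R2 = 6 + 3 = 9  → 9 < 31, loop
  ADD #4: R2 = 9 + 3 = 12  → 12 < 31, loop
  ADD #5: R2 = 12 + 3 = 15  → 15 < 31, loop
  ADD #6: R2 = 15 + 3 = 18  → 18 < 31, loop
  ADD #7: R2 = 18 + 3 = 21  → 21 < 31, loop
  ADD #8: R2 = 21 + 3 = 24  → 24 < 31, loop
  ADD #9: R2 = 24 + 3 = 27  → 27 < 31, loop
  ADD #10: R2 = 27 + 3 = 30  → 30 < 31, loop
  ADD #11: R2 = 30 + 3 = 33  → 33 >= 31, exit
Total ADD instructions: 11

11


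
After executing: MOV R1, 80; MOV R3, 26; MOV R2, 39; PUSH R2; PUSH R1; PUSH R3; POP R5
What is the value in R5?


Stack trace (top is rightmost):
  MOV R1, 80  → R1 = 80
  MOV R3, 26  → R3 = 26
  MOV R2, 39  → R2 = 39
  PUSH R2  → stack: [39]
  PUSH R1  → stack: [39, 80]
  PUSH R3  → stack: [39, 80, 26]
  POP R5  → R5 = 26, stack: [39, 80]
Final: R5 = 26

26


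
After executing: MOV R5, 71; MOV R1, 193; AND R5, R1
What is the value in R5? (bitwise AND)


Register state trace:
  MOV R5, 71  → R5 = 71 (0b01000111)
  MOV R1, 193  → R1 = 193 (0b11000001)
  AND R5, R1  → R5 = 71 AND 193 = 65 (0b01000001)
Final: R5 = 65

65


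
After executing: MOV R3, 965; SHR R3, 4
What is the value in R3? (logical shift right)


Register state trace:
  MOV R3, 965  → R3 = 965
  SHR R3, 4  → R3 = 965 >> 4 = 965 // 2^4 = 60
Final: R3 = 60

60


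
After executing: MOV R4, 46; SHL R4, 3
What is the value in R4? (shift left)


Register state trace:
  MOV R4, 46  → R4 = 46
  SHL R4, 3  → R4 = 46 << 3 = 46 * 2^3 = 368
Final: R4 = 368

368


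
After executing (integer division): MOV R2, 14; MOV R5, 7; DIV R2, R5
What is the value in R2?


Register state trace:
  MOV R2, 14  → R2 = 14
  MOV R5, 7  → R5 = 7
  DIV R2, R5  → R2 = 14 // 7 = 2
Final: R2 = 2

2


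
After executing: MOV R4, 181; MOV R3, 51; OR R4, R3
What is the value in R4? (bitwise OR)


Register state trace:
  MOV R4, 181  → R4 = 181 (0b10110101)
  MOV R3, 51  → R3 = 51 (0b00110011)
  OR R4, R3   → R4 = 181 OR 51 = 183 (0b10110111)
Final: R4 = 183

183


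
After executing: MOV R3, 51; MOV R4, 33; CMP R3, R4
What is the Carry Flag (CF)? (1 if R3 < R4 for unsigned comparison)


Register state trace:
  MOV R3, 51  → R3 = 51
  MOV R4, 33  → R4 = 33
  CMP R3, R4  → unsigned 51 - 33: no borrow
  51 >= 33, so CF = 0
CF = 0

0


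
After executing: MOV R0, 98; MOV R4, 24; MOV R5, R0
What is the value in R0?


Register state trace:
  MOV R0, 98  → R0 = 98
  MOV R4, 24  → R4 = 24
  MOV R5, R0  → R5 = 98
Final: R0 = 98

98


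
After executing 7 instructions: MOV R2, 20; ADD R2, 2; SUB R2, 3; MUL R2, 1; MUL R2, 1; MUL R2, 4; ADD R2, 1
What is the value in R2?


Register state trace:
  MOV R2, 20  → R2 = 20
  ADD R2, 2  → R2 = 20 + 2 = 22
  SUB R2, 3  → R2 = 22 - 3 = 19
  MUL R2, 1  → R2 = 19 * 1 = 19
  MUL R2, 1  → R2 = 19 * 1 = 19
  MUL R2, 4  → R2 = 19 * 4 = 76
  ADD R2, 1  → R2 = 76 + 1 = 77
Final: R2 = 77

77


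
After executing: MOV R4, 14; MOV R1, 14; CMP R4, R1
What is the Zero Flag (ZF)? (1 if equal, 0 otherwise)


Register state trace:
  MOV R4, 14  → R4 = 14
  MOV R1, 14  → R1 = 14
  CMP R4, R1  → computes 14 - 14 = 0
  Result is zero, so values are equal
ZF = 1

1


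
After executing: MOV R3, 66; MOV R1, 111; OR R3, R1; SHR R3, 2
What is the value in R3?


Register state trace:
  MOV R3, 66  → R3 = 66 (0b01000010)
  MOV R1, 111  → R1 = 111 (0b01101111)
  OR R3, R1  → R3 = 66 OR 111 = 111 (0b01101111)
  SHR R3, 2  → R3 = 111 >> 2 = 27
Final: R3 = 27

27


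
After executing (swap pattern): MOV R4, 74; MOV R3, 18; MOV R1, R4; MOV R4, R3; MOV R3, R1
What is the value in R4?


Register state trace (swap pattern):
  MOV R4, 74  → R4 = 74
  MOV R3, 18  → R3 = 18
  MOV R1, R4  → R1 = 74  (save R4)
  MOV R4, R3  → R4 = 18  (R4 gets R3's value)
  MOV R3, R1  → R3 = 74  (R3 gets saved value)
Final: R4 = 18

18


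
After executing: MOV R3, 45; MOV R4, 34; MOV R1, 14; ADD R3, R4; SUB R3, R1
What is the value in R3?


Register state trace:
  MOV R3, 45  → R3 = 45
  MOV R4, 34  → R4 = 34
  MOV R1, 14  → R1 = 14
  ADD R3, R4  → R3 = 45 + 34 = 79
  SUB R3, R1  → R3 = 79 - 14 = 65
Final: R3 = 65

65


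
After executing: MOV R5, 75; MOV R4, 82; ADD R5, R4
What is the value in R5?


Register state trace:
  MOV R5, 75  → R5 = 75
  MOV R4, 82  → R4 = 82
  ADD R5, R4  → R5 = 75 + 82 = 157
Final: R5 = 157

157


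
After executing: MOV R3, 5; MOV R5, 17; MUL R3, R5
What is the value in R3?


Register state trace:
  MOV R3, 5  → R3 = 5
  MOV R5, 17  → R5 = 17
  MUL R3, R5  → R3 = 5 * 17 = 85
Final: R3 = 85

85


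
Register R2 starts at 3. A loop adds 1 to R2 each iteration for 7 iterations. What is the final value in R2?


Starting value: R2 = 3
  Iter 1: R2 = 3 + 1 = 4
  Iter 2: R2 = 4 + 1 = 5
  Iter 3: R2 = 5 + 1 = 6
  Iter 4: R2 = 6 + 1 = 7
  Iter 5: R2 = 7 + 1 = 8
  Iter 6: R2 = 8 + 1 = 9
  Iter 7: R2 = 9 + 1 = 10
Final: R2 = 10

10


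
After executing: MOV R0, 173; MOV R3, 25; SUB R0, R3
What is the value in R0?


Register state trace:
  MOV R0, 173  → R0 = 173
  MOV R3, 25  → R3 = 25
  SUB R0, R3  → R0 = 173 - 25 = 148
Final: R0 = 148

148


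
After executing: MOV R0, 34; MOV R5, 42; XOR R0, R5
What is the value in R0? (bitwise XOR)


Register state trace:
  MOV R0, 34  → R0 = 34 (0b00100010)
  MOV R5, 42  → R5 = 42 (0b00101010)
  XOR R0, R5  → R0 = 34 XOR 42 = 8 (0b00001000)
Final: R0 = 8

8


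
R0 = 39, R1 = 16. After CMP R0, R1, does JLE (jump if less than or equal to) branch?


Trace:
  R0 = 39, R1 = 16
  CMP R0, R1  → compares 39 vs 16
  JLE checks: is 39 less than or equal to 16?
  39 > 16, so condition is false
Branch taken: No

No


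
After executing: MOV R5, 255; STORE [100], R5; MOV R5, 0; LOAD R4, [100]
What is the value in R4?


Register and memory trace:
  MOV R5, 255  → R5 = 255
  STORE [100], R5  → mem[100] = 255
  MOV R5, 0  → R5 = 0
  LOAD R4, [100]  → R4 = mem[100] = 255
Final: R4 = 255

255


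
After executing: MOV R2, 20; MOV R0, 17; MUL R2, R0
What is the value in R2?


Register state trace:
  MOV R2, 20  → R2 = 20
  MOV R0, 17  → R0 = 17
  MUL R2, R0  → R2 = 20 * 17 = 340
Final: R2 = 340

340


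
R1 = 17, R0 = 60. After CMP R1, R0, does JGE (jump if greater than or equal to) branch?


Trace:
  R1 = 17, R0 = 60
  CMP R1, R0  → compares 17 vs 60
  JGE checks: is 17 greater than or equal to 60?
  17 < 60, so condition is false
Branch taken: No

No


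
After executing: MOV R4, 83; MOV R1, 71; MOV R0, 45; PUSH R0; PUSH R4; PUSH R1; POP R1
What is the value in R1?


Stack trace (top is rightmost):
  MOV R4, 83  → R4 = 83
  MOV R1, 71  → R1 = 71
  MOV R0, 45  → R0 = 45
  PUSH R0  → stack: [45]
  PUSH R4  → stack: [45, 83]
  PUSH R1  → stack: [45, 83, 71]
  POP R1  → R1 = 71, stack: [45, 83]
Final: R1 = 71

71


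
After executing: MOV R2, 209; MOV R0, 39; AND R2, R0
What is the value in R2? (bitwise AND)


Register state trace:
  MOV R2, 209  → R2 = 209 (0b11010001)
  MOV R0, 39  → R0 = 39 (0b00100111)
  AND R2, R0  → R2 = 209 AND 39 = 1 (0b00000001)
Final: R2 = 1

1


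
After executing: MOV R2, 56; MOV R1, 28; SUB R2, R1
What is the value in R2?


Register state trace:
  MOV R2, 56  → R2 = 56
  MOV R1, 28  → R1 = 28
  SUB R2, R1  → R2 = 56 - 28 = 28
Final: R2 = 28

28


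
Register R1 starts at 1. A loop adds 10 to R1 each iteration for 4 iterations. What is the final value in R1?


Starting value: R1 = 1
  Iter 1: R1 = 1 + 10 = 11
  Iter 2: R1 = 11 + 10 = 21
  Iter 3: R1 = 21 + 10 = 31
  Iter 4: R1 = 31 + 10 = 41
Final: R1 = 41

41


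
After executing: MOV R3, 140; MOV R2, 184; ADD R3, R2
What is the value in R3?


Register state trace:
  MOV R3, 140  → R3 = 140
  MOV R2, 184  → R2 = 184
  ADD R3, R2  → R3 = 140 + 184 = 324
Final: R3 = 324

324


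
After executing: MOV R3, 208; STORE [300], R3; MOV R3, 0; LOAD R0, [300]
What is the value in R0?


Register and memory trace:
  MOV R3, 208  → R3 = 208
  STORE [300], R3  → mem[300] = 208
  MOV R3, 0  → R3 = 0
  LOAD R0, [300]  → R0 = mem[300] = 208
Final: R0 = 208

208


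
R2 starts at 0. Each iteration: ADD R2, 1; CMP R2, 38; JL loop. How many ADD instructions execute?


Loop trace (R2 starts at 0, target 38, step 1):
  ADD #1: R2 = 0 + 1 = 1  → 1 < 38, loop
  ADD #2: R2 = 1 + 1 = 2  → 2 < 38, loop
  ADD #3: R2 = 2 + 1 = 3  → 3 < 38, loop
  ADD #4: R2 = 3 + 1 = 4  → 4 < 38, loop
  ADD #5: R2 = 4 + 1 = 5  → 5 < 38, loop
  ADD #6: R2 = 5 + 1 = 6  → 6 < 38, loop
  ADD #7: R2 = 6 + 1 = 7  → 7 < 38, loop
  ADD #8: R2 = 7 + 1 = 8  → 8 < 38, loop
  ADD #9: R2 = 8 + 1 = 9  → 9 < 38, loop
  ADD #10: R2 = 9 + 1 = 10  → 10 < 38, loop
  ADD #11: R2 = 10 + 1 = 11  → 11 < 38, loop
  ADD #12: R2 = 11 + 1 = 12  → 12 < 38, loop
  ADD #13: R2 = 12 + 1 = 13  → 13 < 38, loop
  ADD #14: R2 = 13 + 1 = 14  → 14 < 38, loop
  ADD #15: R2 = 14 + 1 = 15  → 15 < 38, loop
  ADD #16: R2 = 15 + 1 = 16  → 16 < 38, loop
  ADD #17: R2 = 16 + 1 = 17  → 17 < 38, loop
  ADD #18: R2 = 17 + 1 = 18  → 18 < 38, loop
  ADD #19: R2 = 18 + 1 = 19  → 19 < 38, loop
  ADD #20: R2 = 19 + 1 = 20  → 20 < 38, loop
  ADD #21: R2 = 20 + 1 = 21  → 21 < 38, loop
  ADD #22: R2 = 21 + 1 = 22  → 22 < 38, loop
  ADD #23: R2 = 22 + 1 = 23  → 23 < 38, loop
  ADD #24: R2 = 23 + 1 = 24  → 24 < 38, loop
  ADD #25: R2 = 24 + 1 = 25  → 25 < 38, loop
  ADD #26: R2 = 25 + 1 = 26  → 26 < 38, loop
  ADD #27: R2 = 26 + 1 = 27  → 27 < 38, loop
  ADD #28: R2 = 27 + 1 = 28  → 28 < 38, loop
  ADD #29: R2 = 28 + 1 = 29  → 29 < 38, loop
  ADD #30: R2 = 29 + 1 = 30  → 30 < 38, loop
  ADD #31: R2 = 30 + 1 = 31  → 31 < 38, loop
  ADD #32: R2 = 31 + 1 = 32  → 32 < 38, loop
  ADD #33: R2 = 32 + 1 = 33  → 33 < 38, loop
  ADD #34: R2 = 33 + 1 = 34  → 34 < 38, loop
  ADD #35: R2 = 34 + 1 = 35  → 35 < 38, loop
  ADD #36: R2 = 35 + 1 = 36  → 36 < 38, loop
  ADD #37: R2 = 36 + 1 = 37  → 37 < 38, loop
  ADD #38: R2 = 37 + 1 = 38  → 38 >= 38, exit
Total ADD instructions: 38

38
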